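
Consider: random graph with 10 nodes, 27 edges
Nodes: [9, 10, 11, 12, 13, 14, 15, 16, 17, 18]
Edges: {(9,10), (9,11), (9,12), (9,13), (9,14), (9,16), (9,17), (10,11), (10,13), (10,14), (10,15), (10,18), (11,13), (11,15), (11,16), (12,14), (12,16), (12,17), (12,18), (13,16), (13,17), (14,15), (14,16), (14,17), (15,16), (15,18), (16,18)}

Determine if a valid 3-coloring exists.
No, G is not 3-colorable

The clique on vertices [9, 12, 14, 16] has size 4 > 3, so it alone needs 4 colors.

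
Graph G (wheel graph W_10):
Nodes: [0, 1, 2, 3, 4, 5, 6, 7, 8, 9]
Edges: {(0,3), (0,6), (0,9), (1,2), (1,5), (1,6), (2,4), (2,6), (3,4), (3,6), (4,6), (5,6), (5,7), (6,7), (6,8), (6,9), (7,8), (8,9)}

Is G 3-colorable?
No, G is not 3-colorable

Odd cycle [3, 4, 2, 1, 5, 7, 8, 9, 0] needs 3 colors (χ ≥ 3).
Vertex 6 is adjacent to every vertex of [0, 1, 2, 3, 4, 5, 7, 8, 9], which already need 3 colors among themselves, so 6 needs a new color (χ ≥ 4).
Hence χ(G) ≥ 4 > 3, so no proper 3-coloring exists.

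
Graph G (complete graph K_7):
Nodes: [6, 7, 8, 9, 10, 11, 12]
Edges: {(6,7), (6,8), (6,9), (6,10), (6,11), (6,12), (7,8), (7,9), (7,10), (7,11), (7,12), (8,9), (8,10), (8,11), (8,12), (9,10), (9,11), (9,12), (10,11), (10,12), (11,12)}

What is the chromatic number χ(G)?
Clique number ω(G) = 7 (lower bound: χ ≥ ω).
The clique on [6, 7, 8, 9, 10, 11, 12] has size 7, forcing χ ≥ 7, and the coloring below uses 7 colors, so χ(G) = 7.
A valid 7-coloring: color 1: [6]; color 2: [10]; color 3: [7]; color 4: [12]; color 5: [11]; color 6: [8]; color 7: [9].

χ(G) = 7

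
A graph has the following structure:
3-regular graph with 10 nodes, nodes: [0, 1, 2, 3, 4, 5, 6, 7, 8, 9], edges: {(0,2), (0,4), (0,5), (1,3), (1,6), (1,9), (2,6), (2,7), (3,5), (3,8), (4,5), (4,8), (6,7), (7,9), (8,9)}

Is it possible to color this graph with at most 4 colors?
Yes, G is 4-colorable

A valid 4-coloring: color 1: [0, 3, 6, 9]; color 2: [1, 2, 4]; color 3: [5, 7, 8].
(χ(G) = 3 ≤ 4.)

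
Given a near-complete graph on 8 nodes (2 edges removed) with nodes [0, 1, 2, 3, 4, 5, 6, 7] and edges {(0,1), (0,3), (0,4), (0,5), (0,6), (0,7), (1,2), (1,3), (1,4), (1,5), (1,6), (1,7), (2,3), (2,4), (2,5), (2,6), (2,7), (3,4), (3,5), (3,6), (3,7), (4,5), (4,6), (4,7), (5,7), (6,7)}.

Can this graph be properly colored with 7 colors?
A valid 7-coloring: color 1: [4]; color 2: [7]; color 3: [1]; color 4: [3]; color 5: [5, 6]; color 6: [0, 2].
(χ(G) = 6 ≤ 7.)

Yes, G is 7-colorable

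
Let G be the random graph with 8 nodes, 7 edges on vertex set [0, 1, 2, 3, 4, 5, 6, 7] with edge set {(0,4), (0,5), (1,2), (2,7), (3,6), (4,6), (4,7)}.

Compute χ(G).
χ(G) = 2

Clique number ω(G) = 2 (lower bound: χ ≥ ω).
The graph is bipartite (no odd cycle), so 2 colors suffice: χ(G) = 2.
A valid 2-coloring: color 1: [2, 3, 4, 5]; color 2: [0, 1, 6, 7].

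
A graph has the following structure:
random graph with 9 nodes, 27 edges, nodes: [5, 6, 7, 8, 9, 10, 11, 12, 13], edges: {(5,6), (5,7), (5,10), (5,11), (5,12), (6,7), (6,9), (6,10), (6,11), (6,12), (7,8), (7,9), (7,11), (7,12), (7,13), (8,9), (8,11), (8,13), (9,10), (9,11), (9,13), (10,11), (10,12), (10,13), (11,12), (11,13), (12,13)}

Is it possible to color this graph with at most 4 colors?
The clique on vertices [5, 6, 10, 11, 12] has size 5 > 4, so it alone needs 5 colors.

No, G is not 4-colorable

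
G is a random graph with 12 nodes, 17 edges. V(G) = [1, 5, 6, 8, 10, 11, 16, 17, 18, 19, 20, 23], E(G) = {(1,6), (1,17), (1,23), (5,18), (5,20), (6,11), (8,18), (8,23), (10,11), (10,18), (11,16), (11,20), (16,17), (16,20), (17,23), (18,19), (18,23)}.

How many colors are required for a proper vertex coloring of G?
χ(G) = 3

Clique number ω(G) = 3 (lower bound: χ ≥ ω).
The clique on [1, 17, 23] has size 3, forcing χ ≥ 3, and the coloring below uses 3 colors, so χ(G) = 3.
A valid 3-coloring: color 1: [11, 17, 18]; color 2: [5, 6, 10, 16, 19, 23]; color 3: [1, 8, 20].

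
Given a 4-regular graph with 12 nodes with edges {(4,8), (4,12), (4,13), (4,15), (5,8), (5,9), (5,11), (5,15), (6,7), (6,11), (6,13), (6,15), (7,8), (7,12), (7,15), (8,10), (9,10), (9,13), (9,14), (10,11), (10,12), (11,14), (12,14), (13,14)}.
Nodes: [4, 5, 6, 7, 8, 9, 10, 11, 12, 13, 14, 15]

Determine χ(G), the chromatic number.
χ(G) = 3

Clique number ω(G) = 3 (lower bound: χ ≥ ω).
The clique on [6, 7, 15] has size 3, forcing χ ≥ 3, and the coloring below uses 3 colors, so χ(G) = 3.
A valid 3-coloring: color 1: [4, 5, 7, 10, 14]; color 2: [6, 8, 9, 12]; color 3: [11, 13, 15].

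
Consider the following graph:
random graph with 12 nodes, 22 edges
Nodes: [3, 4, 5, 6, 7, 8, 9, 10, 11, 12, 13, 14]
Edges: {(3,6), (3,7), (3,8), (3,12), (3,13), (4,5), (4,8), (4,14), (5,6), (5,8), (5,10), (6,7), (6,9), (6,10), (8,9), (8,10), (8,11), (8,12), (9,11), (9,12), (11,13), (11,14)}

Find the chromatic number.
Clique number ω(G) = 3 (lower bound: χ ≥ ω).
The clique on [5, 6, 10] has size 3, forcing χ ≥ 3, and the coloring below uses 3 colors, so χ(G) = 3.
A valid 3-coloring: color 1: [6, 8, 13, 14]; color 2: [3, 5, 9]; color 3: [4, 7, 10, 11, 12].

χ(G) = 3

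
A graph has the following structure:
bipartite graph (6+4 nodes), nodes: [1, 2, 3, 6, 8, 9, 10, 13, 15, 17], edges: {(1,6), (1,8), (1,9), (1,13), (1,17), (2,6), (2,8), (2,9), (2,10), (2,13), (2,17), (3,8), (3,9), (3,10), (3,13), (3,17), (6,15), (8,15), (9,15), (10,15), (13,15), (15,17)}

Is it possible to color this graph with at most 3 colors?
A valid 3-coloring: color 1: [1, 2, 3, 15]; color 2: [6, 8, 9, 10, 13, 17].
(χ(G) = 2 ≤ 3.)

Yes, G is 3-colorable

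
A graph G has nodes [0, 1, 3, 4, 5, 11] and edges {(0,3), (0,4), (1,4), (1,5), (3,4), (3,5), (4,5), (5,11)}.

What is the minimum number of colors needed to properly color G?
Clique number ω(G) = 3 (lower bound: χ ≥ ω).
The clique on [1, 4, 5] has size 3, forcing χ ≥ 3, and the coloring below uses 3 colors, so χ(G) = 3.
A valid 3-coloring: color 1: [0, 5]; color 2: [4, 11]; color 3: [1, 3].

χ(G) = 3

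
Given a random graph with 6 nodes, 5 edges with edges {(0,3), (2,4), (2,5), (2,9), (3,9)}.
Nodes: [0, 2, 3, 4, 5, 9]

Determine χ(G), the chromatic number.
Clique number ω(G) = 2 (lower bound: χ ≥ ω).
The graph is bipartite (no odd cycle), so 2 colors suffice: χ(G) = 2.
A valid 2-coloring: color 1: [2, 3]; color 2: [0, 4, 5, 9].

χ(G) = 2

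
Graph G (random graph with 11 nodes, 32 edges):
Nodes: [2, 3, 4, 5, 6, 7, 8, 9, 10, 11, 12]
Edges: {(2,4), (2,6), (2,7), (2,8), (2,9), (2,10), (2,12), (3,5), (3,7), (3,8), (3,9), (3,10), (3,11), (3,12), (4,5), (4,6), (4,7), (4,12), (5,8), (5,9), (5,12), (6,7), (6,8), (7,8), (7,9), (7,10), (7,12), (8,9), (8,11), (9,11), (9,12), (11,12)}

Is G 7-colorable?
Yes, G is 7-colorable

A valid 7-coloring: color 1: [5, 7, 11]; color 2: [4, 9, 10]; color 3: [2, 3]; color 4: [8, 12]; color 5: [6].
(χ(G) = 5 ≤ 7.)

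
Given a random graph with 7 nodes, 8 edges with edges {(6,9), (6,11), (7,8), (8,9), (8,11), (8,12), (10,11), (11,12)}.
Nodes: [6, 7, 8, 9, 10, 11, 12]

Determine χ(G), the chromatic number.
Clique number ω(G) = 3 (lower bound: χ ≥ ω).
The clique on [8, 11, 12] has size 3, forcing χ ≥ 3, and the coloring below uses 3 colors, so χ(G) = 3.
A valid 3-coloring: color 1: [6, 8, 10]; color 2: [7, 9, 11]; color 3: [12].

χ(G) = 3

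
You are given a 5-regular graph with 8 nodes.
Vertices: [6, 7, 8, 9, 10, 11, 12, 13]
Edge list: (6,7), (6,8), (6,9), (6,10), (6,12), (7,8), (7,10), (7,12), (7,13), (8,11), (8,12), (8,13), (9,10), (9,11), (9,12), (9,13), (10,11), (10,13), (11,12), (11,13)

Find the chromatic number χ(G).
Clique number ω(G) = 4 (lower bound: χ ≥ ω).
The clique on [9, 10, 11, 13] has size 4, forcing χ ≥ 4, and the coloring below uses 4 colors, so χ(G) = 4.
A valid 4-coloring: color 1: [6, 11]; color 2: [8, 10]; color 3: [7, 9]; color 4: [12, 13].

χ(G) = 4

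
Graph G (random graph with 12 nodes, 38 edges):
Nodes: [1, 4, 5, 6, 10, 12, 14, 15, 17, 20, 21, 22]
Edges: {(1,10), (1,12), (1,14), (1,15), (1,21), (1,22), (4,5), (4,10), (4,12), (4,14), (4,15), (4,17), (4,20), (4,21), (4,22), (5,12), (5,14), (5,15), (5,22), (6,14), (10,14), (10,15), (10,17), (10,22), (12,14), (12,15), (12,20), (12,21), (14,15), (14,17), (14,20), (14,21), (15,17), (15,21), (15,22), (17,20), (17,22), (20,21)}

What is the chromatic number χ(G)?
Clique number ω(G) = 5 (lower bound: χ ≥ ω).
The clique on [1, 12, 14, 15, 21] has size 5, forcing χ ≥ 5, and the coloring below uses 5 colors, so χ(G) = 5.
A valid 5-coloring: color 1: [14, 22]; color 2: [1, 4, 6]; color 3: [15, 20]; color 4: [10, 12]; color 5: [5, 17, 21].

χ(G) = 5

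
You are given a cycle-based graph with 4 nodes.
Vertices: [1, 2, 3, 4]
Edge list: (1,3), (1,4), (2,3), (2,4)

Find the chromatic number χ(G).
χ(G) = 2

Clique number ω(G) = 2 (lower bound: χ ≥ ω).
The graph is bipartite (no odd cycle), so 2 colors suffice: χ(G) = 2.
A valid 2-coloring: color 1: [1, 2]; color 2: [3, 4].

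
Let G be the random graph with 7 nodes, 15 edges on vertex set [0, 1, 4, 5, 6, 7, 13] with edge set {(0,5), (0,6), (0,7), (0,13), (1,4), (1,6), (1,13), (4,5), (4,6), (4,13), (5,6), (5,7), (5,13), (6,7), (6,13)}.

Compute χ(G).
χ(G) = 4

Clique number ω(G) = 4 (lower bound: χ ≥ ω).
The clique on [1, 4, 6, 13] has size 4, forcing χ ≥ 4, and the coloring below uses 4 colors, so χ(G) = 4.
A valid 4-coloring: color 1: [6]; color 2: [1, 5]; color 3: [7, 13]; color 4: [0, 4].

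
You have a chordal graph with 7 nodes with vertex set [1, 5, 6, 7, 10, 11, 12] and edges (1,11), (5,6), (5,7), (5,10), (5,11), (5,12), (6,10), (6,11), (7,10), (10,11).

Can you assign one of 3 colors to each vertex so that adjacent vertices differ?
The clique on vertices [5, 6, 10, 11] has size 4 > 3, so it alone needs 4 colors.

No, G is not 3-colorable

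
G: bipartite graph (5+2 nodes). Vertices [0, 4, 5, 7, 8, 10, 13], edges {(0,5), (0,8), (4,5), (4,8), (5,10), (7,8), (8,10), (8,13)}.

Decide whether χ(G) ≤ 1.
Edge (0,8) forces its endpoints to differ, so 1 color is not enough.

No, G is not 1-colorable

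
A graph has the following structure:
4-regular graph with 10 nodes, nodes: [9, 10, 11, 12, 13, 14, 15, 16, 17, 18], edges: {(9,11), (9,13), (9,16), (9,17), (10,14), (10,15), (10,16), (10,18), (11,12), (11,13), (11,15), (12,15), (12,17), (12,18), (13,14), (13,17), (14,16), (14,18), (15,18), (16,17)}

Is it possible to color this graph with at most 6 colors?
A valid 6-coloring: color 1: [10, 12, 13]; color 2: [11, 16, 18]; color 3: [9, 14, 15]; color 4: [17].
(χ(G) = 4 ≤ 6.)

Yes, G is 6-colorable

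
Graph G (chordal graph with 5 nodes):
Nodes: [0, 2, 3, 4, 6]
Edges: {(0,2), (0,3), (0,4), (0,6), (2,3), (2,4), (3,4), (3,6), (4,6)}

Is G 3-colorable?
No, G is not 3-colorable

The clique on vertices [0, 2, 3, 4] has size 4 > 3, so it alone needs 4 colors.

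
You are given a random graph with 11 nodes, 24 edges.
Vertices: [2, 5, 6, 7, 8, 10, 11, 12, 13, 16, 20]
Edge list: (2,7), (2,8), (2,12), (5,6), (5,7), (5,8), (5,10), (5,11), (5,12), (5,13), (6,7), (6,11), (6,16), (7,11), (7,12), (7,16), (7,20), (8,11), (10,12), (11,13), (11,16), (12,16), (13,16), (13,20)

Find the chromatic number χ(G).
χ(G) = 4

Clique number ω(G) = 4 (lower bound: χ ≥ ω).
The clique on [6, 7, 11, 16] has size 4, forcing χ ≥ 4, and the coloring below uses 4 colors, so χ(G) = 4.
A valid 4-coloring: color 1: [2, 5, 16, 20]; color 2: [7, 8, 10, 13]; color 3: [11, 12]; color 4: [6].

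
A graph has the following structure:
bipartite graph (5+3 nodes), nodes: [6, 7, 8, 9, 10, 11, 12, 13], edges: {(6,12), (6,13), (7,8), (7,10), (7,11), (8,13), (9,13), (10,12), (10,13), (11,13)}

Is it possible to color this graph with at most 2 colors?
Yes, G is 2-colorable

A valid 2-coloring: color 1: [7, 12, 13]; color 2: [6, 8, 9, 10, 11].
(χ(G) = 2 ≤ 2.)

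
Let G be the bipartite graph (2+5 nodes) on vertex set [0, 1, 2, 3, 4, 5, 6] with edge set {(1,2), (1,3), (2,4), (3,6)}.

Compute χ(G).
Clique number ω(G) = 2 (lower bound: χ ≥ ω).
The graph is bipartite (no odd cycle), so 2 colors suffice: χ(G) = 2.
A valid 2-coloring: color 1: [0, 2, 3, 5]; color 2: [1, 4, 6].

χ(G) = 2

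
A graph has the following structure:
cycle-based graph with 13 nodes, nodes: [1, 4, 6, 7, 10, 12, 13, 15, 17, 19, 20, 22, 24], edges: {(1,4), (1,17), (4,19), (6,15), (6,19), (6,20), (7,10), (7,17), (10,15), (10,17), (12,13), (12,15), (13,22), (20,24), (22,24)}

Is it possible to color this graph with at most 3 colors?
A valid 3-coloring: color 1: [1, 6, 10, 13, 24]; color 2: [4, 15, 17, 20, 22]; color 3: [7, 12, 19].
(χ(G) = 3 ≤ 3.)

Yes, G is 3-colorable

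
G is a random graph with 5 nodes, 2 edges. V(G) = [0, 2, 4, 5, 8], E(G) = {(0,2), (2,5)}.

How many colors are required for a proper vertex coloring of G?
Clique number ω(G) = 2 (lower bound: χ ≥ ω).
The graph is bipartite (no odd cycle), so 2 colors suffice: χ(G) = 2.
A valid 2-coloring: color 1: [2, 4, 8]; color 2: [0, 5].

χ(G) = 2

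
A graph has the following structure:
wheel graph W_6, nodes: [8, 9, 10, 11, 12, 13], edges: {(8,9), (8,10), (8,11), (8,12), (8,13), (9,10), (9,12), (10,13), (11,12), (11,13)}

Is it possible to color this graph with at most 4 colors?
A valid 4-coloring: color 1: [8]; color 2: [10, 12]; color 3: [9, 13]; color 4: [11].
(χ(G) = 4 ≤ 4.)

Yes, G is 4-colorable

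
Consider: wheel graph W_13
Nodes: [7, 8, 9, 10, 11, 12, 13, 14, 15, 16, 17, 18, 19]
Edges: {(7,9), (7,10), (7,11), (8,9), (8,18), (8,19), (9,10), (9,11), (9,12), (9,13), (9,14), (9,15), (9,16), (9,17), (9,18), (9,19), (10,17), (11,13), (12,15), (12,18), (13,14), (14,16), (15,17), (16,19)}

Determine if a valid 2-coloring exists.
No, G is not 2-colorable

The clique on vertices [7, 9, 10] has size 3 > 2, so it alone needs 3 colors.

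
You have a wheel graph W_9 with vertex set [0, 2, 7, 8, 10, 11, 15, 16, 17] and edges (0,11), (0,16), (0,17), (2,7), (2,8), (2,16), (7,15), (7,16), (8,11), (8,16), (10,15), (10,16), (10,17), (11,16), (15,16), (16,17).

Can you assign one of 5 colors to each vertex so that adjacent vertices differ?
A valid 5-coloring: color 1: [16]; color 2: [0, 7, 8, 10]; color 3: [2, 11, 15, 17].
(χ(G) = 3 ≤ 5.)

Yes, G is 5-colorable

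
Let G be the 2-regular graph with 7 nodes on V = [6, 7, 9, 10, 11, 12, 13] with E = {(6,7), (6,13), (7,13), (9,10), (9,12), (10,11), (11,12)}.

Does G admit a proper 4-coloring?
Yes, G is 4-colorable

A valid 4-coloring: color 1: [6, 9, 11]; color 2: [7, 10, 12]; color 3: [13].
(χ(G) = 3 ≤ 4.)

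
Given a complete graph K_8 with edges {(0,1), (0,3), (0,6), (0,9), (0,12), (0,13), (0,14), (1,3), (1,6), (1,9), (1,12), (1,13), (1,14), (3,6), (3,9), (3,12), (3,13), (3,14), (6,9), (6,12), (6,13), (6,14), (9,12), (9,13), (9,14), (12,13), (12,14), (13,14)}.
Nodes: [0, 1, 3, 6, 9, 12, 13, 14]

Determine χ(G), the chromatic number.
χ(G) = 8

Clique number ω(G) = 8 (lower bound: χ ≥ ω).
The clique on [0, 1, 3, 6, 9, 12, 13, 14] has size 8, forcing χ ≥ 8, and the coloring below uses 8 colors, so χ(G) = 8.
A valid 8-coloring: color 1: [14]; color 2: [1]; color 3: [12]; color 4: [3]; color 5: [6]; color 6: [9]; color 7: [13]; color 8: [0].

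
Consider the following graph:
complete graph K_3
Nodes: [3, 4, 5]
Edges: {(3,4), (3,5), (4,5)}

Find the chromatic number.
Clique number ω(G) = 3 (lower bound: χ ≥ ω).
The clique on [3, 4, 5] has size 3, forcing χ ≥ 3, and the coloring below uses 3 colors, so χ(G) = 3.
A valid 3-coloring: color 1: [4]; color 2: [3]; color 3: [5].

χ(G) = 3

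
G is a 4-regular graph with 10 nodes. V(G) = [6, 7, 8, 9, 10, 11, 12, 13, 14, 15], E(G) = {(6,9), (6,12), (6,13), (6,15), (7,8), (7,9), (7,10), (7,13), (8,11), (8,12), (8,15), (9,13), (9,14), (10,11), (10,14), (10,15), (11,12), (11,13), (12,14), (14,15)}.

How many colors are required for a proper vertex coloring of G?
χ(G) = 3

Clique number ω(G) = 3 (lower bound: χ ≥ ω).
The clique on [6, 9, 13] has size 3, forcing χ ≥ 3, and the coloring below uses 3 colors, so χ(G) = 3.
A valid 3-coloring: color 1: [6, 7, 11, 14]; color 2: [8, 9, 10]; color 3: [12, 13, 15].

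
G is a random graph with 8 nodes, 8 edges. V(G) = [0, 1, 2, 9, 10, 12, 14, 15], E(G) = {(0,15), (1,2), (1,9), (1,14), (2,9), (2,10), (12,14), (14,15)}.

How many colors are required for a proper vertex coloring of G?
χ(G) = 3

Clique number ω(G) = 3 (lower bound: χ ≥ ω).
The clique on [1, 2, 9] has size 3, forcing χ ≥ 3, and the coloring below uses 3 colors, so χ(G) = 3.
A valid 3-coloring: color 1: [0, 2, 14]; color 2: [1, 10, 12, 15]; color 3: [9].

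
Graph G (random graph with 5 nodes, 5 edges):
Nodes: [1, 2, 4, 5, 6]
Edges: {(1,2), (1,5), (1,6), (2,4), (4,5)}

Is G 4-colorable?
A valid 4-coloring: color 1: [1, 4]; color 2: [2, 5, 6].
(χ(G) = 2 ≤ 4.)

Yes, G is 4-colorable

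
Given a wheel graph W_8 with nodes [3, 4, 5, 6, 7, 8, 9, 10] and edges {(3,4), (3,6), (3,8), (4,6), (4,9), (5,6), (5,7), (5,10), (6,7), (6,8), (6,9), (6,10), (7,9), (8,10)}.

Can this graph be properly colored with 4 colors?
Yes, G is 4-colorable

A valid 4-coloring: color 1: [6]; color 2: [4, 7, 10]; color 3: [3, 5, 9]; color 4: [8].
(χ(G) = 4 ≤ 4.)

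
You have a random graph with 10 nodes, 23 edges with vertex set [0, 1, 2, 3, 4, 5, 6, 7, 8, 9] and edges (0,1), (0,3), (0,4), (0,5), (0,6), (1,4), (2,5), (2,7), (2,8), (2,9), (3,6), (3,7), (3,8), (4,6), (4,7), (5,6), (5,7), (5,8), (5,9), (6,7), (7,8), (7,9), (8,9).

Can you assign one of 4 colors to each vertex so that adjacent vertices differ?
No, G is not 4-colorable

The clique on vertices [2, 5, 7, 8, 9] has size 5 > 4, so it alone needs 5 colors.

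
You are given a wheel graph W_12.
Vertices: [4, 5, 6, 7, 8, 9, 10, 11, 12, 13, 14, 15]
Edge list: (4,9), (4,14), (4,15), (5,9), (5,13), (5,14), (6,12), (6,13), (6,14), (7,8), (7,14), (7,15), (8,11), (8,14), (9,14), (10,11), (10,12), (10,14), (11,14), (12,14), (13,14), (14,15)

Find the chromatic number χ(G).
χ(G) = 4

Clique number ω(G) = 3 (lower bound: χ ≥ ω).
Odd cycle [9, 4, 15, 7, 8, 11, 10, 12, 6, 13, 5] needs 3 colors (χ ≥ 3).
Vertex 14 is adjacent to every vertex of [4, 5, 6, 7, 8, 9, 10, 11, 12, 13, 15], which already need 3 colors among themselves, so 14 needs a new color (χ ≥ 4).
The coloring below uses 4 colors, so χ(G) = 4.
A valid 4-coloring: color 1: [14]; color 2: [8, 9, 10, 13, 15]; color 3: [4, 5, 7, 11, 12]; color 4: [6].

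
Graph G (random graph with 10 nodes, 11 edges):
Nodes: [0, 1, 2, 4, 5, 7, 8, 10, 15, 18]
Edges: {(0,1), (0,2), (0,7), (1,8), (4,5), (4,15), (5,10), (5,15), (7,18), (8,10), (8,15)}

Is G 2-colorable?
The clique on vertices [4, 5, 15] has size 3 > 2, so it alone needs 3 colors.

No, G is not 2-colorable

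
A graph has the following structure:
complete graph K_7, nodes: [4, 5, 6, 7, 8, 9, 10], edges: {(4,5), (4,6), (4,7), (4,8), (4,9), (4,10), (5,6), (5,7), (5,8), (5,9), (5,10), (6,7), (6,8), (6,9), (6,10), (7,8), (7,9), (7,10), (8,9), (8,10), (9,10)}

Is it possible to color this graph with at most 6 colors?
No, G is not 6-colorable

The clique on vertices [4, 5, 6, 7, 8, 9, 10] has size 7 > 6, so it alone needs 7 colors.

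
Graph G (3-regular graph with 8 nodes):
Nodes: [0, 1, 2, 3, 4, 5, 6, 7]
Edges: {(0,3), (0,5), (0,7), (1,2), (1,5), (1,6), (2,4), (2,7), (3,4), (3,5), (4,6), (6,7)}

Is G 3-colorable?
Yes, G is 3-colorable

A valid 3-coloring: color 1: [1, 3, 7]; color 2: [0, 2, 6]; color 3: [4, 5].
(χ(G) = 3 ≤ 3.)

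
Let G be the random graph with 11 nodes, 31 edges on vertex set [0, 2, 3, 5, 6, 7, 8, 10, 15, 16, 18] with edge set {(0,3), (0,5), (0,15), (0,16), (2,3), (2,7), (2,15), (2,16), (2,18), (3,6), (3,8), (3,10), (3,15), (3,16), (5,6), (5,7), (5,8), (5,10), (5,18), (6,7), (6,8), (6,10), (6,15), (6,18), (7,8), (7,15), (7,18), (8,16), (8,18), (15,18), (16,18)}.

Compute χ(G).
Clique number ω(G) = 5 (lower bound: χ ≥ ω).
The clique on [5, 6, 7, 8, 18] has size 5, forcing χ ≥ 5, and the coloring below uses 5 colors, so χ(G) = 5.
A valid 5-coloring: color 1: [3, 18]; color 2: [0, 2, 6]; color 3: [8, 10, 15]; color 4: [5, 16]; color 5: [7].

χ(G) = 5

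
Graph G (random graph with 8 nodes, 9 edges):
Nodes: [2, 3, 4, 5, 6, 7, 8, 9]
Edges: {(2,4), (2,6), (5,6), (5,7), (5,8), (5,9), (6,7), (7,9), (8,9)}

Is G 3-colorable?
A valid 3-coloring: color 1: [2, 3, 5]; color 2: [4, 6, 9]; color 3: [7, 8].
(χ(G) = 3 ≤ 3.)

Yes, G is 3-colorable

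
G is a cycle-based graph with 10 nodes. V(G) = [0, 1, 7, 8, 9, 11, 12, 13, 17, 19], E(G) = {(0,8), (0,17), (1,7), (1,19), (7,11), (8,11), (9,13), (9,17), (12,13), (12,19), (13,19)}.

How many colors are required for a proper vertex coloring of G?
χ(G) = 3

Clique number ω(G) = 3 (lower bound: χ ≥ ω).
The clique on [12, 13, 19] has size 3, forcing χ ≥ 3, and the coloring below uses 3 colors, so χ(G) = 3.
A valid 3-coloring: color 1: [1, 8, 13, 17]; color 2: [0, 9, 11, 19]; color 3: [7, 12].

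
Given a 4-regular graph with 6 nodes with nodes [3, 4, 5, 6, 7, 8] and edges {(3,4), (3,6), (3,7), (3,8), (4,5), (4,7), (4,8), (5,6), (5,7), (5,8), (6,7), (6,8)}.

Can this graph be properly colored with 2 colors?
The clique on vertices [3, 4, 8] has size 3 > 2, so it alone needs 3 colors.

No, G is not 2-colorable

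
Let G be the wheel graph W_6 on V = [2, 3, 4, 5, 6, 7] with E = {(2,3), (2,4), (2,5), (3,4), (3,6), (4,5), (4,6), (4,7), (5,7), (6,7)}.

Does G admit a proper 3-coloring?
No, G is not 3-colorable

Odd cycle [2, 3, 6, 7, 5] needs 3 colors (χ ≥ 3).
Vertex 4 is adjacent to every vertex of [2, 3, 5, 6, 7], which already need 3 colors among themselves, so 4 needs a new color (χ ≥ 4).
Hence χ(G) ≥ 4 > 3, so no proper 3-coloring exists.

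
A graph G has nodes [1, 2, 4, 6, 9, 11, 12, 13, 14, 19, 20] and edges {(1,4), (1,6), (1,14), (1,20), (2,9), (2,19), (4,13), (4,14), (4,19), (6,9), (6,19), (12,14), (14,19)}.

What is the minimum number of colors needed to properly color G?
χ(G) = 3

Clique number ω(G) = 3 (lower bound: χ ≥ ω).
The clique on [1, 4, 14] has size 3, forcing χ ≥ 3, and the coloring below uses 3 colors, so χ(G) = 3.
A valid 3-coloring: color 1: [1, 9, 11, 12, 13, 19]; color 2: [2, 6, 14, 20]; color 3: [4].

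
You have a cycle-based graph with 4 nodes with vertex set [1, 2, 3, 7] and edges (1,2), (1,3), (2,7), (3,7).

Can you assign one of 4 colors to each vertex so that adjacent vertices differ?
Yes, G is 4-colorable

A valid 4-coloring: color 1: [2, 3]; color 2: [1, 7].
(χ(G) = 2 ≤ 4.)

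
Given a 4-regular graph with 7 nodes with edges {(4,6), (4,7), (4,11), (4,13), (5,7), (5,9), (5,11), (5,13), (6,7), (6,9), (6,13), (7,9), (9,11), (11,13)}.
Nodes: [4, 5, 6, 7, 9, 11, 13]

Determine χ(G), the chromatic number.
χ(G) = 4

Clique number ω(G) = 3 (lower bound: χ ≥ ω).
Suppose a proper 3-coloring c exists. The clique [4, 6, 7] takes 3 distinct colors; by symmetry let c(4) = 1, c(6) = 2, c(7) = 3.
- Vertex 9: neighbors [6, 7] already have colors [2, 3] ⇒ c(9) = 1.
- Vertex 5: neighbors [9, 7] already have colors [1, 3] ⇒ c(5) = 2.
- Vertex 11: neighbors [4, 5] already have colors [1, 2] ⇒ c(11) = 3.
- Vertex 13: neighbors [4, 5, 11] already have colors [1, 2, 3] — all 3 colors blocked. Contradiction.
The forced assignments end in a contradiction, so G has no proper 3-coloring (χ ≥ 4).
The coloring below uses 4 colors, so χ(G) = 4.
A valid 4-coloring: color 1: [7, 13]; color 2: [4, 9]; color 3: [6, 11]; color 4: [5].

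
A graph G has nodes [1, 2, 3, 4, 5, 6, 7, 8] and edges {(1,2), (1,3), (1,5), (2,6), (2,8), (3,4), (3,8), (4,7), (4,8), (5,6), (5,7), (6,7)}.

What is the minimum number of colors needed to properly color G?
Clique number ω(G) = 3 (lower bound: χ ≥ ω).
The clique on [3, 4, 8] has size 3, forcing χ ≥ 3, and the coloring below uses 3 colors, so χ(G) = 3.
A valid 3-coloring: color 1: [1, 7, 8]; color 2: [2, 4, 5]; color 3: [3, 6].

χ(G) = 3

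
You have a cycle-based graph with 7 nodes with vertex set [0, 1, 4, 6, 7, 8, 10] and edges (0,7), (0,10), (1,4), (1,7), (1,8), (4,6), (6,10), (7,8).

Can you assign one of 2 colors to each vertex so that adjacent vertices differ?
The clique on vertices [1, 7, 8] has size 3 > 2, so it alone needs 3 colors.

No, G is not 2-colorable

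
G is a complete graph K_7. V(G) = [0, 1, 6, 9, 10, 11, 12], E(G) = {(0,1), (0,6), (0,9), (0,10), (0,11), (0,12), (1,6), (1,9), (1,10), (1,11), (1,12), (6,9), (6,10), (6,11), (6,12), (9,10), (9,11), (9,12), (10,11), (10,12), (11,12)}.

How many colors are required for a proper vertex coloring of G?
Clique number ω(G) = 7 (lower bound: χ ≥ ω).
The clique on [0, 1, 6, 9, 10, 11, 12] has size 7, forcing χ ≥ 7, and the coloring below uses 7 colors, so χ(G) = 7.
A valid 7-coloring: color 1: [10]; color 2: [9]; color 3: [1]; color 4: [12]; color 5: [0]; color 6: [6]; color 7: [11].

χ(G) = 7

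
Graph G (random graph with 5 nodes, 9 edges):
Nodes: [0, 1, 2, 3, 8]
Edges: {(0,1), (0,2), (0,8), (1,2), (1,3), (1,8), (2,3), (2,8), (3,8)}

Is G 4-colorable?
A valid 4-coloring: color 1: [2]; color 2: [8]; color 3: [1]; color 4: [0, 3].
(χ(G) = 4 ≤ 4.)

Yes, G is 4-colorable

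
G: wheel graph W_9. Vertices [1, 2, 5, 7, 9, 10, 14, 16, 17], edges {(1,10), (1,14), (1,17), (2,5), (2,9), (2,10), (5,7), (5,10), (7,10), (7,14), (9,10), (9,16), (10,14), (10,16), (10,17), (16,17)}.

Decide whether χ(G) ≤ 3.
A valid 3-coloring: color 1: [10]; color 2: [1, 2, 7, 16]; color 3: [5, 9, 14, 17].
(χ(G) = 3 ≤ 3.)

Yes, G is 3-colorable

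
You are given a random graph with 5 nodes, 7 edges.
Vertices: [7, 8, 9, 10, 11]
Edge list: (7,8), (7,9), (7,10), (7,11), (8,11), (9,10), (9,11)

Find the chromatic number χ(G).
Clique number ω(G) = 3 (lower bound: χ ≥ ω).
The clique on [7, 8, 11] has size 3, forcing χ ≥ 3, and the coloring below uses 3 colors, so χ(G) = 3.
A valid 3-coloring: color 1: [7]; color 2: [8, 9]; color 3: [10, 11].

χ(G) = 3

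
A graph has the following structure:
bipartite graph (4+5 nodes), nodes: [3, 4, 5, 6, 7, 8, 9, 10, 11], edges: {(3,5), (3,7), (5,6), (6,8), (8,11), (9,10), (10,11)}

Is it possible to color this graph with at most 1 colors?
Edge (3,5) forces its endpoints to differ, so 1 color is not enough.

No, G is not 1-colorable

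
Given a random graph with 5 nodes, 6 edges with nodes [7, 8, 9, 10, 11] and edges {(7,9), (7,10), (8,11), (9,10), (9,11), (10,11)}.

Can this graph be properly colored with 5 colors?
Yes, G is 5-colorable

A valid 5-coloring: color 1: [8, 10]; color 2: [9]; color 3: [7, 11].
(χ(G) = 3 ≤ 5.)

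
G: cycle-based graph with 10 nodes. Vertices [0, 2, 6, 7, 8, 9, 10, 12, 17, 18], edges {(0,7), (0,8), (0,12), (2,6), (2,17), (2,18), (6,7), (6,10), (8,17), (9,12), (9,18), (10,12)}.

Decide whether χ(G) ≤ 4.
Yes, G is 4-colorable

A valid 4-coloring: color 1: [0, 6, 9, 17]; color 2: [2, 7, 8, 12]; color 3: [10, 18].
(χ(G) = 3 ≤ 4.)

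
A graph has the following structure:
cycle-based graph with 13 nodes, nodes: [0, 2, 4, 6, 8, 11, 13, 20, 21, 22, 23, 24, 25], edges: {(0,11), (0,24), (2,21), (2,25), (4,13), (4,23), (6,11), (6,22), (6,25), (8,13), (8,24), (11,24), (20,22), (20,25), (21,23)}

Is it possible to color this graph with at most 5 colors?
A valid 5-coloring: color 1: [4, 8, 11, 21, 22, 25]; color 2: [2, 6, 13, 20, 23, 24]; color 3: [0].
(χ(G) = 3 ≤ 5.)

Yes, G is 5-colorable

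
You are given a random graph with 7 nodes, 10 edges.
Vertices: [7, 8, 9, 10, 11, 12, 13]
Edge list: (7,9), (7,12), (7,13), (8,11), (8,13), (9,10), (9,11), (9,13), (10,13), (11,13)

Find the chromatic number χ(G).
Clique number ω(G) = 3 (lower bound: χ ≥ ω).
The clique on [8, 11, 13] has size 3, forcing χ ≥ 3, and the coloring below uses 3 colors, so χ(G) = 3.
A valid 3-coloring: color 1: [12, 13]; color 2: [8, 9]; color 3: [7, 10, 11].

χ(G) = 3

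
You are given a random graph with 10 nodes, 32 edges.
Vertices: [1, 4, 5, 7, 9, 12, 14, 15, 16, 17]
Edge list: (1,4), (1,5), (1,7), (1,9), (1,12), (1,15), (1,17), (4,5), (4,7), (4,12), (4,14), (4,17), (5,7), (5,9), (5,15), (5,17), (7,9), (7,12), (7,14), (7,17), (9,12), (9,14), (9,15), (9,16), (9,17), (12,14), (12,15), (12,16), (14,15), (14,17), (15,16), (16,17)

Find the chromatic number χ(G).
χ(G) = 5

Clique number ω(G) = 5 (lower bound: χ ≥ ω).
The clique on [1, 5, 7, 9, 17] has size 5, forcing χ ≥ 5, and the coloring below uses 5 colors, so χ(G) = 5.
A valid 5-coloring: color 1: [4, 9]; color 2: [12, 17]; color 3: [7, 15]; color 4: [1, 14, 16]; color 5: [5].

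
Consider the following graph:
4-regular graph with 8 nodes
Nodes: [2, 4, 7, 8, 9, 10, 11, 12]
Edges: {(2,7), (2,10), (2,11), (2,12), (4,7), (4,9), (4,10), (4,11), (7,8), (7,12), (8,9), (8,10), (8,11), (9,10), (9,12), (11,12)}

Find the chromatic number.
Clique number ω(G) = 3 (lower bound: χ ≥ ω).
The clique on [8, 9, 10] has size 3, forcing χ ≥ 3, and the coloring below uses 3 colors, so χ(G) = 3.
A valid 3-coloring: color 1: [10, 12]; color 2: [2, 4, 8]; color 3: [7, 9, 11].

χ(G) = 3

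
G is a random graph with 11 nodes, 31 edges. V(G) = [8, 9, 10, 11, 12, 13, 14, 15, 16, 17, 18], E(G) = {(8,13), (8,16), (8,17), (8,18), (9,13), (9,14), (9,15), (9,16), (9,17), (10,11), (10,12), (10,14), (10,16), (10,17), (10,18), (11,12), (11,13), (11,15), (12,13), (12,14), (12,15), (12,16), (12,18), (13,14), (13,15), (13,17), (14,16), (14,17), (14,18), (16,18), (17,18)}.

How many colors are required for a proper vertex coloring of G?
Clique number ω(G) = 5 (lower bound: χ ≥ ω).
The clique on [10, 12, 14, 16, 18] has size 5, forcing χ ≥ 5, and the coloring below uses 5 colors, so χ(G) = 5.
A valid 5-coloring: color 1: [8, 11, 14]; color 2: [13, 16]; color 3: [12, 17]; color 4: [15, 18]; color 5: [9, 10].

χ(G) = 5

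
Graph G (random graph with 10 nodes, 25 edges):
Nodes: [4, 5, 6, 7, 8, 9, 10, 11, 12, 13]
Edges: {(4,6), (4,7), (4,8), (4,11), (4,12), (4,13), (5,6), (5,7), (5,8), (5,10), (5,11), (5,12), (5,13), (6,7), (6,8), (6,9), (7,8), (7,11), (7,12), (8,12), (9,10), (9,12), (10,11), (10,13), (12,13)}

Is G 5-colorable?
Yes, G is 5-colorable

A valid 5-coloring: color 1: [4, 5, 9]; color 2: [7, 10]; color 3: [6, 11, 12]; color 4: [8, 13].
(χ(G) = 4 ≤ 5.)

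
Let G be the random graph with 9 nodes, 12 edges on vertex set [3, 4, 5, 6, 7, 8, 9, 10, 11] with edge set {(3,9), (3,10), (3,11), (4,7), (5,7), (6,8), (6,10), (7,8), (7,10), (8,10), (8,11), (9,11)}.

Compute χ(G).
Clique number ω(G) = 3 (lower bound: χ ≥ ω).
The clique on [3, 9, 11] has size 3, forcing χ ≥ 3, and the coloring below uses 3 colors, so χ(G) = 3.
A valid 3-coloring: color 1: [4, 5, 9, 10]; color 2: [3, 8]; color 3: [6, 7, 11].

χ(G) = 3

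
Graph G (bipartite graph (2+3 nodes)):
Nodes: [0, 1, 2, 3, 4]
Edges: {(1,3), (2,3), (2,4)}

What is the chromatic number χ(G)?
χ(G) = 2

Clique number ω(G) = 2 (lower bound: χ ≥ ω).
The graph is bipartite (no odd cycle), so 2 colors suffice: χ(G) = 2.
A valid 2-coloring: color 1: [0, 1, 2]; color 2: [3, 4].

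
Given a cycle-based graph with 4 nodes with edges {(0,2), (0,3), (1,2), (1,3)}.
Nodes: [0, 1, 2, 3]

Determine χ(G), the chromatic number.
Clique number ω(G) = 2 (lower bound: χ ≥ ω).
The graph is bipartite (no odd cycle), so 2 colors suffice: χ(G) = 2.
A valid 2-coloring: color 1: [0, 1]; color 2: [2, 3].

χ(G) = 2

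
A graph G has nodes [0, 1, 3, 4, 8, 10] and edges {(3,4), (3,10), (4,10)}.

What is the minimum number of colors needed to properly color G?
Clique number ω(G) = 3 (lower bound: χ ≥ ω).
The clique on [3, 4, 10] has size 3, forcing χ ≥ 3, and the coloring below uses 3 colors, so χ(G) = 3.
A valid 3-coloring: color 1: [0, 1, 4, 8]; color 2: [10]; color 3: [3].

χ(G) = 3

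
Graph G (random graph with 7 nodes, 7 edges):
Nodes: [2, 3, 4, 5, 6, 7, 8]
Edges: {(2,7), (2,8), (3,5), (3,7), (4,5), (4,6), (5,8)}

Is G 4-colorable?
A valid 4-coloring: color 1: [2, 5, 6]; color 2: [3, 4, 8]; color 3: [7].
(χ(G) = 3 ≤ 4.)

Yes, G is 4-colorable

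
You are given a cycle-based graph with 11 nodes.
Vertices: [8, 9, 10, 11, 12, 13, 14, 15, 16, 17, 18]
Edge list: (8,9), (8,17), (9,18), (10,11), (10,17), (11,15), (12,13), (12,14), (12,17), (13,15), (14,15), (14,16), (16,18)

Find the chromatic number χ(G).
Clique number ω(G) = 2 (lower bound: χ ≥ ω).
Odd cycle [18, 9, 8, 17, 10, 11, 15, 14, 16] needs 3 colors (χ ≥ 3).
The coloring below uses 3 colors, so χ(G) = 3.
A valid 3-coloring: color 1: [11, 13, 14, 17, 18]; color 2: [9, 10, 12, 15, 16]; color 3: [8].

χ(G) = 3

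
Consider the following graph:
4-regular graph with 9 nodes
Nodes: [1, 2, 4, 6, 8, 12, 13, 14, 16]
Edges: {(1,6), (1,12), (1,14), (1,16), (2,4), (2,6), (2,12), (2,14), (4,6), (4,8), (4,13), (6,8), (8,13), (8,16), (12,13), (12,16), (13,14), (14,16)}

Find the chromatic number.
χ(G) = 3

Clique number ω(G) = 3 (lower bound: χ ≥ ω).
The clique on [1, 12, 16] has size 3, forcing χ ≥ 3, and the coloring below uses 3 colors, so χ(G) = 3.
A valid 3-coloring: color 1: [4, 12, 14]; color 2: [1, 2, 8]; color 3: [6, 13, 16].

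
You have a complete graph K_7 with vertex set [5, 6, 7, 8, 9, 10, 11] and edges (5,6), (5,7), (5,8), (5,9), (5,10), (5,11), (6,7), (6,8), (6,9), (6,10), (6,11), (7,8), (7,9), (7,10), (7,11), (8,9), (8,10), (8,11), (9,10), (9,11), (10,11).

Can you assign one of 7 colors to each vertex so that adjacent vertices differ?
Yes, G is 7-colorable

A valid 7-coloring: color 1: [7]; color 2: [9]; color 3: [8]; color 4: [10]; color 5: [11]; color 6: [6]; color 7: [5].
(χ(G) = 7 ≤ 7.)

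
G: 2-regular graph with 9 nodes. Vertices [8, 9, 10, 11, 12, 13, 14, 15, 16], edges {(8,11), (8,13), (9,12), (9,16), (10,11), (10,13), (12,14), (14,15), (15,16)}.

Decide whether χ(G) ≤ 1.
No, G is not 1-colorable

Edge (8,11) forces its endpoints to differ, so 1 color is not enough.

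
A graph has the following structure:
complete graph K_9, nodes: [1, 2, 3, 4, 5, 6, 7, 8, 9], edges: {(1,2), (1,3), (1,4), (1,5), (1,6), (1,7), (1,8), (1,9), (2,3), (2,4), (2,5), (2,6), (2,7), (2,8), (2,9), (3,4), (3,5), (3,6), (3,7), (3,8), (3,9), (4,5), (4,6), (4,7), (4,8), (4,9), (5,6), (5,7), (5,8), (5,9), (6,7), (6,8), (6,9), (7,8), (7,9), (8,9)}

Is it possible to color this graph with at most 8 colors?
No, G is not 8-colorable

The clique on vertices [1, 2, 3, 4, 5, 6, 7, 8, 9] has size 9 > 8, so it alone needs 9 colors.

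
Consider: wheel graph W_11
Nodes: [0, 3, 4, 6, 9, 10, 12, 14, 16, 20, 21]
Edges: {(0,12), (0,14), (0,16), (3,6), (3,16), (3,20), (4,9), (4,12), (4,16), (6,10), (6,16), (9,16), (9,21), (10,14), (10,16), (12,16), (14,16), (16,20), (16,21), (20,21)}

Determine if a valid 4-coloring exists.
A valid 4-coloring: color 1: [16]; color 2: [6, 9, 12, 14, 20]; color 3: [0, 3, 4, 10, 21].
(χ(G) = 3 ≤ 4.)

Yes, G is 4-colorable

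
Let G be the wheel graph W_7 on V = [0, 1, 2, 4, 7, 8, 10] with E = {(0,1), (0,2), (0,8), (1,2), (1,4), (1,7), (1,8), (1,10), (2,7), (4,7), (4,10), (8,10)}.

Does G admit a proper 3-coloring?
Yes, G is 3-colorable

A valid 3-coloring: color 1: [1]; color 2: [2, 4, 8]; color 3: [0, 7, 10].
(χ(G) = 3 ≤ 3.)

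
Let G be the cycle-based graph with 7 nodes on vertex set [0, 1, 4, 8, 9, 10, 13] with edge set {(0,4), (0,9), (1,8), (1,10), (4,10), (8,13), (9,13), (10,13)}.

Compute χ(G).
χ(G) = 3

Clique number ω(G) = 2 (lower bound: χ ≥ ω).
Odd cycle [0, 9, 13, 10, 4] needs 3 colors (χ ≥ 3).
The coloring below uses 3 colors, so χ(G) = 3.
A valid 3-coloring: color 1: [8, 9, 10]; color 2: [0, 1, 13]; color 3: [4].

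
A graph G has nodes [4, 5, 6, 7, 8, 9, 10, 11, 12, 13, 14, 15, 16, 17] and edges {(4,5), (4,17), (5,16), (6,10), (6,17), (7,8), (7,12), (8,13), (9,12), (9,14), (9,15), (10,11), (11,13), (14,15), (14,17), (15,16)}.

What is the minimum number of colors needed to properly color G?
Clique number ω(G) = 3 (lower bound: χ ≥ ω).
The clique on [9, 14, 15] has size 3, forcing χ ≥ 3, and the coloring below uses 3 colors, so χ(G) = 3.
A valid 3-coloring: color 1: [5, 8, 11, 12, 15, 17]; color 2: [4, 6, 7, 13, 14, 16]; color 3: [9, 10].

χ(G) = 3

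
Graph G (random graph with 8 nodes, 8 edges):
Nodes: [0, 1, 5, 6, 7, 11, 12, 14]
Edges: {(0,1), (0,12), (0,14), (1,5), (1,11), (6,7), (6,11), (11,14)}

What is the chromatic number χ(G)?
χ(G) = 2

Clique number ω(G) = 2 (lower bound: χ ≥ ω).
The graph is bipartite (no odd cycle), so 2 colors suffice: χ(G) = 2.
A valid 2-coloring: color 1: [0, 5, 7, 11]; color 2: [1, 6, 12, 14].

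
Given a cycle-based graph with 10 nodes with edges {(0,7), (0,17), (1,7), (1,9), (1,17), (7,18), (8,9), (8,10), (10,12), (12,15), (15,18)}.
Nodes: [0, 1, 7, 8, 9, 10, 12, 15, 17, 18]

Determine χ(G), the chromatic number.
χ(G) = 2

Clique number ω(G) = 2 (lower bound: χ ≥ ω).
The graph is bipartite (no odd cycle), so 2 colors suffice: χ(G) = 2.
A valid 2-coloring: color 1: [0, 1, 8, 12, 18]; color 2: [7, 9, 10, 15, 17].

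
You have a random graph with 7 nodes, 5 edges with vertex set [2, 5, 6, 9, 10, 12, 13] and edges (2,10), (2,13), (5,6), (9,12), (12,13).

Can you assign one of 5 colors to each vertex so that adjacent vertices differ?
A valid 5-coloring: color 1: [5, 9, 10, 13]; color 2: [2, 6, 12].
(χ(G) = 2 ≤ 5.)

Yes, G is 5-colorable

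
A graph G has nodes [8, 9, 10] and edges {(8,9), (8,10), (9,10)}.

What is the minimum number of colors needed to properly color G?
χ(G) = 3

Clique number ω(G) = 3 (lower bound: χ ≥ ω).
The clique on [8, 9, 10] has size 3, forcing χ ≥ 3, and the coloring below uses 3 colors, so χ(G) = 3.
A valid 3-coloring: color 1: [8]; color 2: [10]; color 3: [9].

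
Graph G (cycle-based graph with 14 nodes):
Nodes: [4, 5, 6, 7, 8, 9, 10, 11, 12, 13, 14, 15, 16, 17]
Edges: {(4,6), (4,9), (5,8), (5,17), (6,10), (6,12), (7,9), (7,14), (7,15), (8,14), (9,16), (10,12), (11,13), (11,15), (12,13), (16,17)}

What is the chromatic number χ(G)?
χ(G) = 3

Clique number ω(G) = 3 (lower bound: χ ≥ ω).
The clique on [6, 10, 12] has size 3, forcing χ ≥ 3, and the coloring below uses 3 colors, so χ(G) = 3.
A valid 3-coloring: color 1: [6, 9, 13, 14, 15, 17]; color 2: [4, 7, 8, 11, 12, 16]; color 3: [5, 10].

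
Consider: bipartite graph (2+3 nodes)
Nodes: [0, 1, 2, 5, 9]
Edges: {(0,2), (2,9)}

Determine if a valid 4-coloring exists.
A valid 4-coloring: color 1: [1, 2, 5]; color 2: [0, 9].
(χ(G) = 2 ≤ 4.)

Yes, G is 4-colorable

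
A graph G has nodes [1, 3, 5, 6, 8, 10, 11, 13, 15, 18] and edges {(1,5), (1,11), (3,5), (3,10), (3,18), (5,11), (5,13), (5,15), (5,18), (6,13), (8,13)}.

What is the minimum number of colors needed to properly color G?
χ(G) = 3

Clique number ω(G) = 3 (lower bound: χ ≥ ω).
The clique on [1, 5, 11] has size 3, forcing χ ≥ 3, and the coloring below uses 3 colors, so χ(G) = 3.
A valid 3-coloring: color 1: [5, 6, 8, 10]; color 2: [1, 3, 13, 15]; color 3: [11, 18].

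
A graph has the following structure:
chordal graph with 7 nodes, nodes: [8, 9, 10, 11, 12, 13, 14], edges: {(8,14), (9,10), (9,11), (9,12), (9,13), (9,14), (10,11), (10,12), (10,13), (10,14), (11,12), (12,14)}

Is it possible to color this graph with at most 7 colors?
Yes, G is 7-colorable

A valid 7-coloring: color 1: [8, 9]; color 2: [10]; color 3: [12, 13]; color 4: [11, 14].
(χ(G) = 4 ≤ 7.)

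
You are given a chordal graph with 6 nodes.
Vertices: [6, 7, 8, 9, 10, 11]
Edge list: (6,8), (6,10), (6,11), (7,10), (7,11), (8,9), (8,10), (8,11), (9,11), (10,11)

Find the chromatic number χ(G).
Clique number ω(G) = 4 (lower bound: χ ≥ ω).
The clique on [6, 8, 10, 11] has size 4, forcing χ ≥ 4, and the coloring below uses 4 colors, so χ(G) = 4.
A valid 4-coloring: color 1: [11]; color 2: [9, 10]; color 3: [7, 8]; color 4: [6].

χ(G) = 4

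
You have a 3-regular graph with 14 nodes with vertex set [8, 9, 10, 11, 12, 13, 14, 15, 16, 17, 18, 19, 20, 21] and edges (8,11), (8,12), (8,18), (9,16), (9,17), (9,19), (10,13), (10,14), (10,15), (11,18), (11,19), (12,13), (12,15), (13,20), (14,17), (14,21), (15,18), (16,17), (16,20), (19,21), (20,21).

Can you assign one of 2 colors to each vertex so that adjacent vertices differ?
No, G is not 2-colorable

The clique on vertices [8, 11, 18] has size 3 > 2, so it alone needs 3 colors.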